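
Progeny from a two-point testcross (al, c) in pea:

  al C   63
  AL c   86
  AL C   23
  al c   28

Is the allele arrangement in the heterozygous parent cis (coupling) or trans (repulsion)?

The two most frequent classes are AL c (86) and al C (63); these are the parental (non-recombinant) types.
So the F1 carried AL c on one chromosome and al C on the other — the recessive alleles are on opposite chromosomes (trans / repulsion).

trans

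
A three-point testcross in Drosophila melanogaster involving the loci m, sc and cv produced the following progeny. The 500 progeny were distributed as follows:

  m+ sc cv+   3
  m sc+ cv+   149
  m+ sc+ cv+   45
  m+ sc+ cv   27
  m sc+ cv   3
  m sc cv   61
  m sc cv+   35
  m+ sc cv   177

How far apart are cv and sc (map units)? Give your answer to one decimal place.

13.6 map units

The two most frequent reciprocal classes, m+ sc cv and m sc+ cv+, are the parental types, so the F1 was m+ sc cv / m sc+ cv+.
The two rarest classes, m+ sc cv+ and m sc+ cv, are the double crossovers. Comparing them with the parentals, only the cv allele has switched, so cv is the middle locus and the order is m – cv – sc.
Crossovers in the cv–sc interval produce the single-crossover classes m+ sc+ cv and m sc cv+ (27 + 35 = 62) plus the double crossovers (6).
RF(cv–sc) = (62 + 6) / 500 = 68/500 = 0.1360 → 13.6 map units.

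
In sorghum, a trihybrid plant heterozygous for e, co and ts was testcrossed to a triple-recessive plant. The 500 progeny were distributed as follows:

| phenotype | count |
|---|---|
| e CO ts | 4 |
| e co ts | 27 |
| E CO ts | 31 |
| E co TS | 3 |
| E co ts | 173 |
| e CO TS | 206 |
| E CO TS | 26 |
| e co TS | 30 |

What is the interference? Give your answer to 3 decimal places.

0.142

The two most frequent reciprocal classes, e CO TS and E co ts, are the parental types, so the F1 was e CO TS / E co ts.
The two rarest classes, e CO ts and E co TS, are the double crossovers. Comparing them with the parentals, only the ts allele has switched, so ts is the middle locus and the order is e – ts – co.
e–ts: (53 + 7)/500 = 0.1200; ts–co: (61 + 7)/500 = 0.1360.
Expected DCO frequency = 0.1200 × 0.1360 ≈ 0.01632; observed = 7/500 ≈ 0.01400.
Coefficient of coincidence = 0.01400/0.01632 ≈ 0.858; interference = 1 − 0.858 = 0.142.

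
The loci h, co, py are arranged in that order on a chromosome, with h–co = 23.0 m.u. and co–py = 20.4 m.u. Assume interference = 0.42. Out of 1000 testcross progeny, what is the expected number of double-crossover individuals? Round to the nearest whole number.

27

Map distances give recombination frequencies of 0.230 and 0.204 for the two intervals.
With interference 0.42 (so coincidence = 0.58), expected double-crossover frequency = 0.230 × 0.204 × 0.58 = 0.02721.
Expected number = 0.02721 × 1000 = 27.21 ≈ 27.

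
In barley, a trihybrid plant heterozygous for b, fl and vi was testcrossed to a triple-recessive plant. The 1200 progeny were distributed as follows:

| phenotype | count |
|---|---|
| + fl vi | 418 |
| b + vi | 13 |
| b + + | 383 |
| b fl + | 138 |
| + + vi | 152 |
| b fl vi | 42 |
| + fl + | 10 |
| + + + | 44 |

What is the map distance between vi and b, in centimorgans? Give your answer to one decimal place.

9.1 centimorgans

The two most frequent reciprocal classes, b + + and + fl vi, are the parental types, so the F1 was b + + / + fl vi.
The two rarest classes, b + vi and + fl +, are the double crossovers. Comparing them with the parentals, only the vi allele has switched, so vi is the middle locus and the order is fl – vi – b.
Crossovers in the vi–b interval produce the single-crossover classes + + + and b fl vi (44 + 42 = 86) plus the double crossovers (23).
RF(vi–b) = (86 + 23) / 1200 = 109/1200 = 0.0908 → 9.1 centimorgans.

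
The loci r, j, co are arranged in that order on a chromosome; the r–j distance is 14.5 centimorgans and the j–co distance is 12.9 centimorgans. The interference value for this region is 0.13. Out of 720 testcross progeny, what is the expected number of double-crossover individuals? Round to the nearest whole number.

Map distances give recombination frequencies of 0.145 and 0.129 for the two intervals.
With interference 0.13 (so coincidence = 0.87), expected double-crossover frequency = 0.145 × 0.129 × 0.87 = 0.01627.
Expected number = 0.01627 × 720 = 11.72 ≈ 12.

12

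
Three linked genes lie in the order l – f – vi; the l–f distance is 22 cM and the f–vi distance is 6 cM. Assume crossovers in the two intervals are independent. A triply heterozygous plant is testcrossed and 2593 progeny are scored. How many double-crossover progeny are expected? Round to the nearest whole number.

34

Map distances give recombination frequencies of 0.220 and 0.060 for the two intervals.
With no interference, expected double-crossover frequency = 0.220 × 0.060 = 0.01320.
Expected number = 0.01320 × 2593 = 34.23 ≈ 34.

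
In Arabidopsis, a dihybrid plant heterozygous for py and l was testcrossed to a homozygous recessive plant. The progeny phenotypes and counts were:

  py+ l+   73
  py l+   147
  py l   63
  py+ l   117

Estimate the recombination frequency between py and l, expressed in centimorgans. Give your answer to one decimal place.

The two most frequent classes, py+ l (117) and py l+ (147), are the parental types, so the F1 was py+ l / py l+.
The recombinant classes are py+ l+ and py l: 73 + 63 = 136.
Recombination frequency = 136/400 = 0.3400 ≈ 34.0%, i.e. 34.0 centimorgans.

34.0 centimorgans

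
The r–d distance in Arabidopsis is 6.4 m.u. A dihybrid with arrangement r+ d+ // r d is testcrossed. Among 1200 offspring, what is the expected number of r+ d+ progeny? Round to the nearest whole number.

562

A map distance of 6.4 m.u. corresponds to a recombination frequency of 0.064.
The F1 is r+ d+ / r d, so r+ d+ is a parental gamete class with expected frequency (1 − r)/2 = 0.936/2 = 0.4680.
Expected number = 0.4680 × 1200 = 561.60 ≈ 562.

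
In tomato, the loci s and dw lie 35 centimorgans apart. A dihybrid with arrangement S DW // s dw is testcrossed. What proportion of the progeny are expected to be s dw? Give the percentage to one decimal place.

A map distance of 35 centimorgans corresponds to a recombination frequency of 0.350.
The F1 is S DW / s dw, so s dw is a parental gamete class with expected frequency (1 − r)/2 = 0.650/2 = 0.3250.
That is 0.3250 = 32.5% of the progeny.

32.5%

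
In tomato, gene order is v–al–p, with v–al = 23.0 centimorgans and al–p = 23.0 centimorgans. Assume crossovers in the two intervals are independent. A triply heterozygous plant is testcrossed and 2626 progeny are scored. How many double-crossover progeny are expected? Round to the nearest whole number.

Map distances give recombination frequencies of 0.230 and 0.230 for the two intervals.
With no interference, expected double-crossover frequency = 0.230 × 0.230 = 0.05290.
Expected number = 0.05290 × 2626 = 138.92 ≈ 139.

139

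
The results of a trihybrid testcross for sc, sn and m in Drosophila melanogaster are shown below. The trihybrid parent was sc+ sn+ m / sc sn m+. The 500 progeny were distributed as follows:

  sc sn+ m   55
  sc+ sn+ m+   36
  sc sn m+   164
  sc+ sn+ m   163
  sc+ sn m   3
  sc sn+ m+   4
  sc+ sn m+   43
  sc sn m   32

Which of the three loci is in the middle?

The two rarest classes, sc+ sn m and sc sn+ m+, are the double crossovers. Comparing them with the parentals, only the sn allele has switched, so sn is the middle locus and the order is m – sn – sc.

sn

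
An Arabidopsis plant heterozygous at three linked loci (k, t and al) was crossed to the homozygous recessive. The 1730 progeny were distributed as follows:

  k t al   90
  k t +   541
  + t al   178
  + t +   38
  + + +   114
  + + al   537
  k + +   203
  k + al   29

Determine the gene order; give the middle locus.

The two most frequent reciprocal classes, + + al and k t +, are the parental types, so the F1 was + + al / k t +.
The two rarest classes, k + al and + t +, are the double crossovers. Comparing them with the parentals, only the k allele has switched, so k is the middle locus and the order is t – k – al.

k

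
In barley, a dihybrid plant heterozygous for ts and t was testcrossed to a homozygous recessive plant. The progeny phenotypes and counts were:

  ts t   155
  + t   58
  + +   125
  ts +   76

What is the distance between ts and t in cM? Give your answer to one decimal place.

32.4 cM

The two most frequent classes, + + (125) and ts t (155), are the parental types, so the F1 was + + / ts t.
The recombinant classes are + t and ts +: 58 + 76 = 134.
Recombination frequency = 134/414 = 0.3237 ≈ 32.4%, i.e. 32.4 cM.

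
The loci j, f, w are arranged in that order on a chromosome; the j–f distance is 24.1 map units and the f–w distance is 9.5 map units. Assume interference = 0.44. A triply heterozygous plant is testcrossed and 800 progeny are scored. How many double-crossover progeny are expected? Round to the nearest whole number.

Map distances give recombination frequencies of 0.241 and 0.095 for the two intervals.
With interference 0.44 (so coincidence = 0.56), expected double-crossover frequency = 0.241 × 0.095 × 0.56 = 0.01282.
Expected number = 0.01282 × 800 = 10.26 ≈ 10.

10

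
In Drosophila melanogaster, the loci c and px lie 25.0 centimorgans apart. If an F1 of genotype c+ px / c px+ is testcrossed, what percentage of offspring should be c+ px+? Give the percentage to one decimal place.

12.5%

A map distance of 25.0 centimorgans corresponds to a recombination frequency of 0.250.
The F1 is c+ px / c px+, so c+ px+ is a recombinant gamete class with expected frequency r/2 = 0.250/2 = 0.1250.
That is 0.1250 = 12.5% of the progeny.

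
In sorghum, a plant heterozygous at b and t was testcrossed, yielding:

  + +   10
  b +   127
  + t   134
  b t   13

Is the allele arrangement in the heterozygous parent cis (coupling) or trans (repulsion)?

The two most frequent classes are + t (134) and b + (127); these are the parental (non-recombinant) types.
So the F1 carried + t on one chromosome and b + on the other — the recessive alleles are on opposite chromosomes (trans / repulsion).

trans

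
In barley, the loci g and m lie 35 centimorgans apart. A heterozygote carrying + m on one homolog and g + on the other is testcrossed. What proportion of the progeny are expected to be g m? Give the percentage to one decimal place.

17.5%

A map distance of 35 centimorgans corresponds to a recombination frequency of 0.350.
The F1 is + m / g +, so g m is a recombinant gamete class with expected frequency r/2 = 0.350/2 = 0.1750.
That is 0.1750 = 17.5% of the progeny.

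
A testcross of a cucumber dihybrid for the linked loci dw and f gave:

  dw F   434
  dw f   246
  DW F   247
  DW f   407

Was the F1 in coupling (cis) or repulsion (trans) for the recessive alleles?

The two most frequent classes are DW f (407) and dw F (434); these are the parental (non-recombinant) types.
So the F1 carried DW f on one chromosome and dw F on the other — the recessive alleles are on opposite chromosomes (trans / repulsion).

trans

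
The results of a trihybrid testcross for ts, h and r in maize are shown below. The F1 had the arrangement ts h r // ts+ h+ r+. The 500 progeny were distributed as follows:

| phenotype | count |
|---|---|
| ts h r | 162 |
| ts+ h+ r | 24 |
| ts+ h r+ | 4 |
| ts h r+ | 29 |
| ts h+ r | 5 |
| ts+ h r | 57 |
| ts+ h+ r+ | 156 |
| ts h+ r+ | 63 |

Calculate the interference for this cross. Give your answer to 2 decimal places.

0.44

The two rarest classes, ts h+ r and ts+ h r+, are the double crossovers. Comparing them with the parentals, only the h allele has switched, so h is the middle locus and the order is r – h – ts.
r–h: (53 + 9)/500 = 0.1240; h–ts: (120 + 9)/500 = 0.2580.
Expected DCO frequency = 0.1240 × 0.2580 ≈ 0.03199; observed = 9/500 ≈ 0.01800.
Coefficient of coincidence = 0.01800/0.03199 ≈ 0.56; interference = 1 − 0.56 = 0.44.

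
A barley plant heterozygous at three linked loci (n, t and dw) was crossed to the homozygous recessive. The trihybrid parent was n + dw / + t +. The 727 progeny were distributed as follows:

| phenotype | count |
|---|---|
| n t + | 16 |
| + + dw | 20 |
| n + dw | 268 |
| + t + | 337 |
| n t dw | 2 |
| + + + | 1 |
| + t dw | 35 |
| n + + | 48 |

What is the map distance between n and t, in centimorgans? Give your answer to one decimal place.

5.4 centimorgans

The two rarest classes, n t dw and + + +, are the double crossovers. Comparing them with the parentals, only the t allele has switched, so t is the middle locus and the order is dw – t – n.
Crossovers in the t–n interval produce the single-crossover classes + + dw and n t + (20 + 16 = 36) plus the double crossovers (3).
RF(t–n) = (36 + 3) / 727 = 39/727 = 0.0536 → 5.4 centimorgans.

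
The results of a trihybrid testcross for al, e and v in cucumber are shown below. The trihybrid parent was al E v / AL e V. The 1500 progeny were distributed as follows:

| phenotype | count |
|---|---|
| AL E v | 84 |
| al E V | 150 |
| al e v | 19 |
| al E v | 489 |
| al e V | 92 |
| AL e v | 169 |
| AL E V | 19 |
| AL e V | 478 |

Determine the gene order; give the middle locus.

e

The two rarest classes, al e v and AL E V, are the double crossovers. Comparing them with the parentals, only the e allele has switched, so e is the middle locus and the order is al – e – v.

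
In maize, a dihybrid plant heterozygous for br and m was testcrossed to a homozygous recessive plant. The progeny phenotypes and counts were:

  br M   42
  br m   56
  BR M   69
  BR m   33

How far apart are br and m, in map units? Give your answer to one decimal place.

37.5 map units

The two most frequent classes, BR M (69) and br m (56), are the parental types, so the F1 was BR M / br m.
The recombinant classes are BR m and br M: 33 + 42 = 75.
Recombination frequency = 75/200 = 0.3750 ≈ 37.5%, i.e. 37.5 map units.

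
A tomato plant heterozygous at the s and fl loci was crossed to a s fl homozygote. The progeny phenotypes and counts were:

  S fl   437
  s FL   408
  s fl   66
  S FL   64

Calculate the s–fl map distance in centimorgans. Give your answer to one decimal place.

The two most frequent classes, S fl (437) and s FL (408), are the parental types, so the F1 was S fl / s FL.
The recombinant classes are S FL and s fl: 64 + 66 = 130.
Recombination frequency = 130/975 = 0.1333 ≈ 13.3%, i.e. 13.3 centimorgans.

13.3 centimorgans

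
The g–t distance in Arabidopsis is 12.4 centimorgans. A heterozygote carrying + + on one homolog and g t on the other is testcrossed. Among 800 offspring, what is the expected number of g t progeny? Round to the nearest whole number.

A map distance of 12.4 centimorgans corresponds to a recombination frequency of 0.124.
The F1 is + + / g t, so g t is a parental gamete class with expected frequency (1 − r)/2 = 0.876/2 = 0.4380.
Expected number = 0.4380 × 800 = 350.40 ≈ 350.

350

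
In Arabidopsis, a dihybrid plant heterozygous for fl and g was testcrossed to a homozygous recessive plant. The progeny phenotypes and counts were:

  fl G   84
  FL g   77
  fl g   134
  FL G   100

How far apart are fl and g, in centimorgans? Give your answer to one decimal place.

40.8 centimorgans

The two most frequent classes, FL G (100) and fl g (134), are the parental types, so the F1 was FL G / fl g.
The recombinant classes are FL g and fl G: 77 + 84 = 161.
Recombination frequency = 161/395 = 0.4076 ≈ 40.8%, i.e. 40.8 centimorgans.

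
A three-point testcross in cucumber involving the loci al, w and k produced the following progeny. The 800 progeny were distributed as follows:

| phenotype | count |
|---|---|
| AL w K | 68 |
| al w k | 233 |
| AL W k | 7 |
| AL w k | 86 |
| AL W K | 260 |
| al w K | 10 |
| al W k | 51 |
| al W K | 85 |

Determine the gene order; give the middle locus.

The two most frequent reciprocal classes, AL W K and al w k, are the parental types, so the F1 was AL W K / al w k.
The two rarest classes, AL W k and al w K, are the double crossovers. Comparing them with the parentals, only the k allele has switched, so k is the middle locus and the order is w – k – al.

k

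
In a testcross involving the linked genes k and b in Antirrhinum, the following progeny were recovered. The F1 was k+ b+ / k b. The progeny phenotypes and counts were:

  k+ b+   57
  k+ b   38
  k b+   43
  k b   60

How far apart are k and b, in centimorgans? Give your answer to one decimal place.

40.9 centimorgans

The recombinant classes are k+ b and k b+: 38 + 43 = 81.
Recombination frequency = 81/198 = 0.4091 ≈ 40.9%, i.e. 40.9 centimorgans.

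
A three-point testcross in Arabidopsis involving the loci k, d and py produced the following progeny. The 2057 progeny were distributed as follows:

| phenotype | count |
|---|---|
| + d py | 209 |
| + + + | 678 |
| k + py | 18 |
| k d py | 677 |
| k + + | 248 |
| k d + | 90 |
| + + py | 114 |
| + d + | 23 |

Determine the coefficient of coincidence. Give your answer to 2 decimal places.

0.69

The two most frequent reciprocal classes, k d py and + + +, are the parental types, so the F1 was k d py / + + +.
The two rarest classes, k + py and + d +, are the double crossovers. Comparing them with the parentals, only the d allele has switched, so d is the middle locus and the order is py – d – k.
py–d: (204 + 41)/2057 = 0.1191; d–k: (457 + 41)/2057 = 0.2421.
Expected DCO frequency = 0.1191 × 0.2421 ≈ 0.02883; observed = 41/2057 ≈ 0.01993.
Coefficient of coincidence = 0.01993/0.02883 ≈ 0.69.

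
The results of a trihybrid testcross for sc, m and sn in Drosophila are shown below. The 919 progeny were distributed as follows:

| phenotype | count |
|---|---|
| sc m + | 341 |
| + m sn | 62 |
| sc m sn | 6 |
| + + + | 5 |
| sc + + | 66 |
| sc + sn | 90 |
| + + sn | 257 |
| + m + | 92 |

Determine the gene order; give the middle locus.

sn

The two most frequent reciprocal classes, sc m + and + + sn, are the parental types, so the F1 was sc m + / + + sn.
The two rarest classes, sc m sn and + + +, are the double crossovers. Comparing them with the parentals, only the sn allele has switched, so sn is the middle locus and the order is sc – sn – m.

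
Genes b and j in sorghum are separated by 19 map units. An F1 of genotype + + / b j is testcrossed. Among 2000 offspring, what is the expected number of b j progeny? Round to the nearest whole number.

810

A map distance of 19 map units corresponds to a recombination frequency of 0.190.
The F1 is + + / b j, so b j is a parental gamete class with expected frequency (1 − r)/2 = 0.810/2 = 0.4050.
Expected number = 0.4050 × 2000 = 810.00 ≈ 810.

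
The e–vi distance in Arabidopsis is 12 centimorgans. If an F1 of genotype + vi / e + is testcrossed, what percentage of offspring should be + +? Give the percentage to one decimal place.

6.0%

A map distance of 12 centimorgans corresponds to a recombination frequency of 0.120.
The F1 is + vi / e +, so + + is a recombinant gamete class with expected frequency r/2 = 0.120/2 = 0.0600.
That is 0.0600 = 6.0% of the progeny.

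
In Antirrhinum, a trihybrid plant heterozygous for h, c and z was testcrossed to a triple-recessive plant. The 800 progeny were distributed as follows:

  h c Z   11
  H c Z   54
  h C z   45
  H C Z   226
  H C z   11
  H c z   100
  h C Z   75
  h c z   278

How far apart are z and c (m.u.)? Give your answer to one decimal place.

15.1 m.u.

The two most frequent reciprocal classes, H C Z and h c z, are the parental types, so the F1 was H C Z / h c z.
The two rarest classes, H C z and h c Z, are the double crossovers. Comparing them with the parentals, only the z allele has switched, so z is the middle locus and the order is c – z – h.
Crossovers in the c–z interval produce the single-crossover classes H c Z and h C z (54 + 45 = 99) plus the double crossovers (22).
RF(c–z) = (99 + 22) / 800 = 121/800 = 0.1512 → 15.1 m.u.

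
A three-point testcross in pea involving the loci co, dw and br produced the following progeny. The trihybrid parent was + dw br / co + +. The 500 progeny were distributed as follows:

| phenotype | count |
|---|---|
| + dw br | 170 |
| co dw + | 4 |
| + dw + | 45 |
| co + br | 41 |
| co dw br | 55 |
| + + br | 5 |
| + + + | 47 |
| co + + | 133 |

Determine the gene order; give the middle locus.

The two rarest classes, + + br and co dw +, are the double crossovers. Comparing them with the parentals, only the dw allele has switched, so dw is the middle locus and the order is br – dw – co.

dw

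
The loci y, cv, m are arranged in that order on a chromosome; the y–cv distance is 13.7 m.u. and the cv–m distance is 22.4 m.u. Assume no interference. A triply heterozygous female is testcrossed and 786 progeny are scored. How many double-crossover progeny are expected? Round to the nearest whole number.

24

Map distances give recombination frequencies of 0.137 and 0.224 for the two intervals.
With no interference, expected double-crossover frequency = 0.137 × 0.224 = 0.03069.
Expected number = 0.03069 × 786 = 24.12 ≈ 24.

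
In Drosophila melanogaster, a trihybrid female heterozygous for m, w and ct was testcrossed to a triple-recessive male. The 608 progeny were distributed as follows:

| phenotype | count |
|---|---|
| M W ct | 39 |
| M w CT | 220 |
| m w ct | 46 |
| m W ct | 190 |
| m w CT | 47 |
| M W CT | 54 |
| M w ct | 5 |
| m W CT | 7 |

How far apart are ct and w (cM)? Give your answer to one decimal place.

18.4 cM

The two most frequent reciprocal classes, M w CT and m W ct, are the parental types, so the F1 was M w CT / m W ct.
The two rarest classes, M w ct and m W CT, are the double crossovers. Comparing them with the parentals, only the ct allele has switched, so ct is the middle locus and the order is w – ct – m.
Crossovers in the w–ct interval produce the single-crossover classes M W CT and m w ct (54 + 46 = 100) plus the double crossovers (12).
RF(w–ct) = (100 + 12) / 608 = 112/608 = 0.1842 → 18.4 cM.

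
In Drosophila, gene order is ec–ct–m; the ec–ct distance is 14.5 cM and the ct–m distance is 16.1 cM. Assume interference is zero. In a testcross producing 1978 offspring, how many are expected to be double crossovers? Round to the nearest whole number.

46

Map distances give recombination frequencies of 0.145 and 0.161 for the two intervals.
With no interference, expected double-crossover frequency = 0.145 × 0.161 = 0.02334.
Expected number = 0.02334 × 1978 = 46.18 ≈ 46.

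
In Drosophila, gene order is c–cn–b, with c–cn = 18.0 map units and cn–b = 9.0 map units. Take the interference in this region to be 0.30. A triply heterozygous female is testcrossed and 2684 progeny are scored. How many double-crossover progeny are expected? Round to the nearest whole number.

Map distances give recombination frequencies of 0.180 and 0.090 for the two intervals.
With interference 0.30 (so coincidence = 0.70), expected double-crossover frequency = 0.180 × 0.090 × 0.70 = 0.01134.
Expected number = 0.01134 × 2684 = 30.44 ≈ 30.

30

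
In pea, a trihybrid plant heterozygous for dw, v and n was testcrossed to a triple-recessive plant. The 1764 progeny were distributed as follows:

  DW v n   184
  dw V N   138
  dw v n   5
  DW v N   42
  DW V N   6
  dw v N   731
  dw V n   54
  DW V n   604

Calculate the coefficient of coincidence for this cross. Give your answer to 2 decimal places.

The two most frequent reciprocal classes, dw v N and DW V n, are the parental types, so the F1 was dw v N / DW V n.
The two rarest classes, dw v n and DW V N, are the double crossovers. Comparing them with the parentals, only the n allele has switched, so n is the middle locus and the order is dw – n – v.
dw–n: (96 + 11)/1764 = 0.0607; n–v: (322 + 11)/1764 = 0.1888.
Expected DCO frequency = 0.0607 × 0.1888 ≈ 0.01146; observed = 11/1764 ≈ 0.00624.
Coefficient of coincidence = 0.00624/0.01146 ≈ 0.54.

0.54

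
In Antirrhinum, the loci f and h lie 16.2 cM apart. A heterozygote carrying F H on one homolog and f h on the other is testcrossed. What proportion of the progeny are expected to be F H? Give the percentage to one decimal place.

A map distance of 16.2 cM corresponds to a recombination frequency of 0.162.
The F1 is F H / f h, so F H is a parental gamete class with expected frequency (1 − r)/2 = 0.838/2 = 0.4190.
That is 0.4190 = 41.9% of the progeny.

41.9%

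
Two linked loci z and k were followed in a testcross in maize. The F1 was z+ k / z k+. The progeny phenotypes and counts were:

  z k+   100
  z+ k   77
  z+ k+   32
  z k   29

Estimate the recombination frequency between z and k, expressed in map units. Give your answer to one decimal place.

25.6 map units

The recombinant classes are z+ k+ and z k: 32 + 29 = 61.
Recombination frequency = 61/238 = 0.2563 ≈ 25.6%, i.e. 25.6 map units.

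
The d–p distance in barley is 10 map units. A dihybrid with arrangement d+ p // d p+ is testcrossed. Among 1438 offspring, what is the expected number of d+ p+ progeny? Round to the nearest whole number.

A map distance of 10 map units corresponds to a recombination frequency of 0.100.
The F1 is d+ p / d p+, so d+ p+ is a recombinant gamete class with expected frequency r/2 = 0.100/2 = 0.0500.
Expected number = 0.0500 × 1438 = 71.90 ≈ 72.

72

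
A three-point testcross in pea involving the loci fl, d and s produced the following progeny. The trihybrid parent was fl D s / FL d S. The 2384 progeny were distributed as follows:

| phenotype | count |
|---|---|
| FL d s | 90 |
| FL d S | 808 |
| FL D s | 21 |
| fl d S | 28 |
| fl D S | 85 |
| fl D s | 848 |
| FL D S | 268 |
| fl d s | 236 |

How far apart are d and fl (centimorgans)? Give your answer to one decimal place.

23.2 centimorgans

The two rarest classes, FL D s and fl d S, are the double crossovers. Comparing them with the parentals, only the fl allele has switched, so fl is the middle locus and the order is s – fl – d.
Crossovers in the fl–d interval produce the single-crossover classes fl d s and FL D S (236 + 268 = 504) plus the double crossovers (49).
RF(fl–d) = (504 + 49) / 2384 = 553/2384 = 0.2320 → 23.2 centimorgans.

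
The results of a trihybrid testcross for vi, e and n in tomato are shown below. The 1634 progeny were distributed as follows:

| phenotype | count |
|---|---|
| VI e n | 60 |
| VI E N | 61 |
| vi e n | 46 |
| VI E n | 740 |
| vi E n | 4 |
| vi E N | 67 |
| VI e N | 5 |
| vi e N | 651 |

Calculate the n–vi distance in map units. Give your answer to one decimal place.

7.1 map units

The two most frequent reciprocal classes, vi e N and VI E n, are the parental types, so the F1 was vi e N / VI E n.
The two rarest classes, VI e N and vi E n, are the double crossovers. Comparing them with the parentals, only the vi allele has switched, so vi is the middle locus and the order is e – vi – n.
Crossovers in the vi–n interval produce the single-crossover classes vi e n and VI E N (46 + 61 = 107) plus the double crossovers (9).
RF(vi–n) = (107 + 9) / 1634 = 116/1634 = 0.0710 → 7.1 map units.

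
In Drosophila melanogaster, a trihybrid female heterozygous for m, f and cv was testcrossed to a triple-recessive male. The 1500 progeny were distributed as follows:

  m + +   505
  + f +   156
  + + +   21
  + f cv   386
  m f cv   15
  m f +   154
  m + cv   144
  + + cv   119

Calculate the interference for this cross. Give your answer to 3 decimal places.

The two most frequent reciprocal classes, m + + and + f cv, are the parental types, so the F1 was m + + / + f cv.
The two rarest classes, + + + and m f cv, are the double crossovers. Comparing them with the parentals, only the m allele has switched, so m is the middle locus and the order is f – m – cv.
f–m: (273 + 36)/1500 = 0.2060; m–cv: (300 + 36)/1500 = 0.2240.
Expected DCO frequency = 0.2060 × 0.2240 ≈ 0.04614; observed = 36/1500 ≈ 0.02400.
Coefficient of coincidence = 0.02400/0.04614 ≈ 0.520; interference = 1 − 0.520 = 0.480.

0.480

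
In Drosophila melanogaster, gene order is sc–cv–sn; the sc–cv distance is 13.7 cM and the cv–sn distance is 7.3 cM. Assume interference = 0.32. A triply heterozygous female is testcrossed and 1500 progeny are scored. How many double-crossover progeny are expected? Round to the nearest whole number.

10

Map distances give recombination frequencies of 0.137 and 0.073 for the two intervals.
With interference 0.32 (so coincidence = 0.68), expected double-crossover frequency = 0.137 × 0.073 × 0.68 = 0.00680.
Expected number = 0.00680 × 1500 = 10.20 ≈ 10.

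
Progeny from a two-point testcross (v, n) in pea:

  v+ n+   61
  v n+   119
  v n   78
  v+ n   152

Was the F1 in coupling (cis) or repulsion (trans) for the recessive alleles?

trans

The two most frequent classes are v+ n (152) and v n+ (119); these are the parental (non-recombinant) types.
So the F1 carried v+ n on one chromosome and v n+ on the other — the recessive alleles are on opposite chromosomes (trans / repulsion).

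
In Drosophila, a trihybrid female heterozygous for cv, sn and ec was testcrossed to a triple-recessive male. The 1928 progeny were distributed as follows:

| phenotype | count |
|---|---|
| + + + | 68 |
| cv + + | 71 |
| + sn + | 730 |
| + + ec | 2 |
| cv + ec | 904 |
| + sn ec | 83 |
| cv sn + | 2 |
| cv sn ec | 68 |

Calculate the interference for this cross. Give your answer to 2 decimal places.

0.65

The two most frequent reciprocal classes, + sn + and cv + ec, are the parental types, so the F1 was + sn + / cv + ec.
The two rarest classes, cv sn + and + + ec, are the double crossovers. Comparing them with the parentals, only the cv allele has switched, so cv is the middle locus and the order is ec – cv – sn.
ec–cv: (154 + 4)/1928 = 0.0820; cv–sn: (136 + 4)/1928 = 0.0726.
Expected DCO frequency = 0.0820 × 0.0726 ≈ 0.00595; observed = 4/1928 ≈ 0.00207.
Coefficient of coincidence = 0.00207/0.00595 ≈ 0.35; interference = 1 − 0.35 = 0.65.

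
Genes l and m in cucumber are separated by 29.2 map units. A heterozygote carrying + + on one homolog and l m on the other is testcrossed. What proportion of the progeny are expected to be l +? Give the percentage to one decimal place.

14.6%

A map distance of 29.2 map units corresponds to a recombination frequency of 0.292.
The F1 is + + / l m, so l + is a recombinant gamete class with expected frequency r/2 = 0.292/2 = 0.1460.
That is 0.1460 = 14.6% of the progeny.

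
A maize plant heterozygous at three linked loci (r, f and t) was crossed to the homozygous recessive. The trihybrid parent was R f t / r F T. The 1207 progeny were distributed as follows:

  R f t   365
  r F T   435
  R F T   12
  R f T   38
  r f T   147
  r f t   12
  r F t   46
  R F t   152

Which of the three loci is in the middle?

The two rarest classes, r f t and R F T, are the double crossovers. Comparing them with the parentals, only the r allele has switched, so r is the middle locus and the order is t – r – f.

r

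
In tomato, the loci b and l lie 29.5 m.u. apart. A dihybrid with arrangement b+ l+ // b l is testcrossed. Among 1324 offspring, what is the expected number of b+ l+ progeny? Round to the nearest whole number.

467

A map distance of 29.5 m.u. corresponds to a recombination frequency of 0.295.
The F1 is b+ l+ / b l, so b+ l+ is a parental gamete class with expected frequency (1 − r)/2 = 0.705/2 = 0.3525.
Expected number = 0.3525 × 1324 = 466.71 ≈ 467.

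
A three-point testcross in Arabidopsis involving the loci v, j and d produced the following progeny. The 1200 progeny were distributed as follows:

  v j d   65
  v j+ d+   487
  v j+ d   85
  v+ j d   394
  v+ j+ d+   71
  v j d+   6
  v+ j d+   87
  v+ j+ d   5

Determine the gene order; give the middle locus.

The two most frequent reciprocal classes, v j+ d+ and v+ j d, are the parental types, so the F1 was v j+ d+ / v+ j d.
The two rarest classes, v j d+ and v+ j+ d, are the double crossovers. Comparing them with the parentals, only the j allele has switched, so j is the middle locus and the order is d – j – v.

j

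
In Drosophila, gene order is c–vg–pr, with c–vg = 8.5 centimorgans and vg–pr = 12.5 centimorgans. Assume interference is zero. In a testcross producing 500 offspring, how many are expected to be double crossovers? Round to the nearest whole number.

Map distances give recombination frequencies of 0.085 and 0.125 for the two intervals.
With no interference, expected double-crossover frequency = 0.085 × 0.125 = 0.01063.
Expected number = 0.01063 × 500 = 5.31 ≈ 5.

5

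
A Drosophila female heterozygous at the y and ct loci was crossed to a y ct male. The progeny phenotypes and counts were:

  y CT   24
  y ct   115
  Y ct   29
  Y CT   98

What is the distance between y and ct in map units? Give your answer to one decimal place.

19.9 map units

The two most frequent classes, Y CT (98) and y ct (115), are the parental types, so the F1 was Y CT / y ct.
The recombinant classes are Y ct and y CT: 29 + 24 = 53.
Recombination frequency = 53/266 = 0.1992 ≈ 19.9%, i.e. 19.9 map units.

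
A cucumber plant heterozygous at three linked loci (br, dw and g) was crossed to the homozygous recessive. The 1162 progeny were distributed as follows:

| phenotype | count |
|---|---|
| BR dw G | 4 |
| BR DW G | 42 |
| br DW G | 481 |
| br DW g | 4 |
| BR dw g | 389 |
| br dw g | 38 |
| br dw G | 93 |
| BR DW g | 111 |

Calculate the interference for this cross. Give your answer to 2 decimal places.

0.50

The two most frequent reciprocal classes, br DW G and BR dw g, are the parental types, so the F1 was br DW G / BR dw g.
The two rarest classes, br DW g and BR dw G, are the double crossovers. Comparing them with the parentals, only the g allele has switched, so g is the middle locus and the order is br – g – dw.
br–g: (80 + 8)/1162 = 0.0757; g–dw: (204 + 8)/1162 = 0.1824.
Expected DCO frequency = 0.0757 × 0.1824 ≈ 0.01381; observed = 8/1162 ≈ 0.00688.
Coefficient of coincidence = 0.00688/0.01381 ≈ 0.50; interference = 1 − 0.50 = 0.50.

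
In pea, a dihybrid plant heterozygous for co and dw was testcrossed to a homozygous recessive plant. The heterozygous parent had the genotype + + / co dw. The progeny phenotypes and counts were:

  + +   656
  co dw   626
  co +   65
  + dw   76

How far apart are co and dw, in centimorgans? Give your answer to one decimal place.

9.9 centimorgans

The recombinant classes are + dw and co +: 76 + 65 = 141.
Recombination frequency = 141/1423 = 0.0991 ≈ 9.9%, i.e. 9.9 centimorgans.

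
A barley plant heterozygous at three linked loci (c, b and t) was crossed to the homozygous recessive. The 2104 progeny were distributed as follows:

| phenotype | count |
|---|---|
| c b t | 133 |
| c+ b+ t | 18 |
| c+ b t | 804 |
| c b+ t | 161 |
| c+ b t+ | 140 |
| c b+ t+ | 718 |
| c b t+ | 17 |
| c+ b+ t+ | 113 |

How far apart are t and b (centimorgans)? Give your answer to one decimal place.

The two most frequent reciprocal classes, c b+ t+ and c+ b t, are the parental types, so the F1 was c b+ t+ / c+ b t.
The two rarest classes, c b t+ and c+ b+ t, are the double crossovers. Comparing them with the parentals, only the b allele has switched, so b is the middle locus and the order is c – b – t.
Crossovers in the b–t interval produce the single-crossover classes c b+ t and c+ b t+ (161 + 140 = 301) plus the double crossovers (35).
RF(b–t) = (301 + 35) / 2104 = 336/2104 = 0.1597 → 16.0 centimorgans.

16.0 centimorgans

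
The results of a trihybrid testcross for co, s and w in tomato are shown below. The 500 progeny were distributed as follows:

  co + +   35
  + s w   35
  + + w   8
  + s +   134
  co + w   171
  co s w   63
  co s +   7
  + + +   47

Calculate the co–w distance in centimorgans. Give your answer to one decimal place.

The two most frequent reciprocal classes, co + w and + s +, are the parental types, so the F1 was co + w / + s +.
The two rarest classes, + + w and co s +, are the double crossovers. Comparing them with the parentals, only the co allele has switched, so co is the middle locus and the order is w – co – s.
Crossovers in the w–co interval produce the single-crossover classes co + + and + s w (35 + 35 = 70) plus the double crossovers (15).
RF(w–co) = (70 + 15) / 500 = 85/500 = 0.1700 → 17.0 centimorgans.

17.0 centimorgans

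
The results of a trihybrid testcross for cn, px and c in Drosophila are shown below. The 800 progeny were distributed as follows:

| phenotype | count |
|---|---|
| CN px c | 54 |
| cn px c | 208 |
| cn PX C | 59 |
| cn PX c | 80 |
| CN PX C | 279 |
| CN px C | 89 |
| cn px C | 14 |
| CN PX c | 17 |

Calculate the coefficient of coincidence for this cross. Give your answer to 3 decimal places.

The two most frequent reciprocal classes, cn px c and CN PX C, are the parental types, so the F1 was cn px c / CN PX C.
The two rarest classes, cn px C and CN PX c, are the double crossovers. Comparing them with the parentals, only the c allele has switched, so c is the middle locus and the order is cn – c – px.
cn–c: (113 + 31)/800 = 0.1800; c–px: (169 + 31)/800 = 0.2500.
Expected DCO frequency = 0.1800 × 0.2500 ≈ 0.04500; observed = 31/800 ≈ 0.03875.
Coefficient of coincidence = 0.03875/0.04500 ≈ 0.861.

0.861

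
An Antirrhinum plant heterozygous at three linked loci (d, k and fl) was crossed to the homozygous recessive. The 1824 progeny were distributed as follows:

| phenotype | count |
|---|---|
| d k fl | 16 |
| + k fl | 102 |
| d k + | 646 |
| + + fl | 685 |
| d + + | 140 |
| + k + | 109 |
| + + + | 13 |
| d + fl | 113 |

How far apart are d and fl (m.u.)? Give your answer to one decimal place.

13.8 m.u.

The two most frequent reciprocal classes, d k + and + + fl, are the parental types, so the F1 was d k + / + + fl.
The two rarest classes, d k fl and + + +, are the double crossovers. Comparing them with the parentals, only the fl allele has switched, so fl is the middle locus and the order is k – fl – d.
Crossovers in the fl–d interval produce the single-crossover classes + k + and d + fl (109 + 113 = 222) plus the double crossovers (29).
RF(fl–d) = (222 + 29) / 1824 = 251/1824 = 0.1376 → 13.8 m.u.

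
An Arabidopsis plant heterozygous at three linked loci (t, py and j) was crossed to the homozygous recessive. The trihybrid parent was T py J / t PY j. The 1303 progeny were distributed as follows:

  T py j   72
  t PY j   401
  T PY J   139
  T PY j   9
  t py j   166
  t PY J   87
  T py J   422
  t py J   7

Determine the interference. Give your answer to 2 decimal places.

0.63

The two rarest classes, t py J and T PY j, are the double crossovers. Comparing them with the parentals, only the t allele has switched, so t is the middle locus and the order is py – t – j.
py–t: (305 + 16)/1303 = 0.2464; t–j: (159 + 16)/1303 = 0.1343.
Expected DCO frequency = 0.2464 × 0.1343 ≈ 0.03309; observed = 16/1303 ≈ 0.01228.
Coefficient of coincidence = 0.01228/0.03309 ≈ 0.37; interference = 1 − 0.37 = 0.63.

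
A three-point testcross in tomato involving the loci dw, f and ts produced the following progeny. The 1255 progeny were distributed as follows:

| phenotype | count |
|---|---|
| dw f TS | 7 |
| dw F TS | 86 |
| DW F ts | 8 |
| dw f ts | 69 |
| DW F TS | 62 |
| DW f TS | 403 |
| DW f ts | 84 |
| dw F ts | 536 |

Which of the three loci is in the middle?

The two most frequent reciprocal classes, dw F ts and DW f TS, are the parental types, so the F1 was dw F ts / DW f TS.
The two rarest classes, DW F ts and dw f TS, are the double crossovers. Comparing them with the parentals, only the dw allele has switched, so dw is the middle locus and the order is f – dw – ts.

dw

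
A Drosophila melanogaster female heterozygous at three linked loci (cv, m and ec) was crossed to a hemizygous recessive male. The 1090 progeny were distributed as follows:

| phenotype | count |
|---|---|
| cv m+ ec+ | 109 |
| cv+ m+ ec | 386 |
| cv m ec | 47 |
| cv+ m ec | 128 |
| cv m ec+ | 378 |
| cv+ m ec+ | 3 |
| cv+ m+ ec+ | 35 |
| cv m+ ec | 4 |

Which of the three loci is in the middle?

cv

The two most frequent reciprocal classes, cv m ec+ and cv+ m+ ec, are the parental types, so the F1 was cv m ec+ / cv+ m+ ec.
The two rarest classes, cv+ m ec+ and cv m+ ec, are the double crossovers. Comparing them with the parentals, only the cv allele has switched, so cv is the middle locus and the order is ec – cv – m.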